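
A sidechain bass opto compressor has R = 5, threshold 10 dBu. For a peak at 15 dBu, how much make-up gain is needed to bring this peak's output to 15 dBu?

Without make-up, output = threshold + overshoot/5 = 10 + 1 = 11 dBu.
Gap to target: 4 dB.

4 dB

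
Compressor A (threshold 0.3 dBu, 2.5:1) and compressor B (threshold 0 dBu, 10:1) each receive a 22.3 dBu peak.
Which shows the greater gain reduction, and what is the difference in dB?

B, by 6.87 dB

A: overshoot 22 dB → output overshoot 8.8 dB → GR 13.2 dB.
B: overshoot 22.3 dB → output overshoot 2.23 dB → GR 20.07 dB.
B reduces 6.87 dB more.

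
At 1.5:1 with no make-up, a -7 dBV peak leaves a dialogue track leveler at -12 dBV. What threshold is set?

-22 dBV

Gain reduction = -7 − (-12) = 5 dB; output overshoot = GR / (R − 1) = 5 / 0.5 = 10 dB.
Threshold = output − output overshoot = -12 − 10 = -22 dBV.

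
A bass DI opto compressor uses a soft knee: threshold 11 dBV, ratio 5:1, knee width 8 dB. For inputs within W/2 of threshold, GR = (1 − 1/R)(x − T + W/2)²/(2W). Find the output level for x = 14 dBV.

x − T + W/2 = 14 − 11 + 4 = 7.
GR = (1 − 1/5) × 7² / 16 = 0.8 × 49 / 16 = 2.45 dB.
Output = 14 − 2.45 = 11.55 dBV.

11.55 dBV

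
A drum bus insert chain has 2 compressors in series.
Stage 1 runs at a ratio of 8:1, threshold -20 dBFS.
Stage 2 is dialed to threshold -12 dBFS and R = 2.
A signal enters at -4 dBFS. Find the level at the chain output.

-18 dBFS

Stage 1: 16 dB above -20 dBFS, reduced 8:1 to 2 dB above → -18 dBFS.
Stage 2: -18 dBFS ≤ -12 dBFS, so stage 2 doesn't engage; output -18 dBFS.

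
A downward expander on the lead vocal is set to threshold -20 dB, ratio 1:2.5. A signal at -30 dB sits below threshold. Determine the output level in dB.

Undershoot = (-20) − (-30) = 10 dB.
At 1:2.5, that expands to 25 dB under threshold.
Output = -20 − 25 = -45 dB.

-45 dB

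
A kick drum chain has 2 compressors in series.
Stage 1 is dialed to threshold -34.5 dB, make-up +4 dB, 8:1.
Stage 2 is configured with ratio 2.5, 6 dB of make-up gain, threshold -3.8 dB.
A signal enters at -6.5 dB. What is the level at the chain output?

-21 dB

Stage 1: -6.5 dB is 28 dB over -34.5 dB; at 8:1 that becomes 3.5 dB over, giving -31 dB; +4 dB make-up → -27 dB.
Stage 2: -27 dB ≤ -3.8 dB, so stage 2 doesn't engage; make-up brings it to -21 dB.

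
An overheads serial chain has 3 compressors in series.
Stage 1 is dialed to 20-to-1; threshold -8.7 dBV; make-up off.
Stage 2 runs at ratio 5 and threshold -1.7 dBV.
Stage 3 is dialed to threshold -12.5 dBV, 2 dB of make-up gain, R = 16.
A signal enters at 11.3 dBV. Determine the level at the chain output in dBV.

-10.2 dBV

Stage 1: overshoot 20 dB → 20/20 = 1 dB → -7.7 dBV.
Stage 2: -7.7 dBV ≤ -1.7 dBV, so stage 2 doesn't engage; output -7.7 dBV.
Stage 3: -7.7 dBV is 4.8 dB over -12.5 dBV; at 16:1 that becomes 0.3 dB over, giving -12.2 dBV; +2 dB make-up → -10.2 dBV.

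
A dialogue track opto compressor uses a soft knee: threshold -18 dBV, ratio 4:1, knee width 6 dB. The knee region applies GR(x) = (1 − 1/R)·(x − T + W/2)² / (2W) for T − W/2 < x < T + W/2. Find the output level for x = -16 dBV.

x − T + W/2 = -16 − (-18) + 3 = 5.
GR = (1 − 1/4) × 5² / 12 = 0.75 × 25 / 12 = 1.5625 dB.
Output = -16 − 1.5625 = -17.5625 dBV.

-17.5625 dBV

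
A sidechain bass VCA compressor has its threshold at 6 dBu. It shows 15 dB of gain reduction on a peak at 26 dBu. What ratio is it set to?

4:1

Input overshoot = 26 − 6 = 20 dB.
Output overshoot = 20 − 15 = 5 dB.
Ratio = input overshoot / output overshoot = 20 / 5 = 4.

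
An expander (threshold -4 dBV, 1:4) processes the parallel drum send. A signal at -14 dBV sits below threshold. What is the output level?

Undershoot = (-4) − (-14) = 10 dB.
At 1:4, that expands to 40 dB under threshold.
Output = -4 − 40 = -44 dBV.

-44 dBV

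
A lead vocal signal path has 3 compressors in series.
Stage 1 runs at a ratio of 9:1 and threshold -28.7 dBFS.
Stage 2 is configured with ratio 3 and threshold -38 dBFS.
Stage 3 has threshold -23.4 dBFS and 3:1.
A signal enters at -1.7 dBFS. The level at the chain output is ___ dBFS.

Stage 1: -1.7 dBFS is 27 dB over -28.7 dBFS; at 9:1 that becomes 3 dB over, giving -25.7 dBFS.
Stage 2: 12.3 dB above -38 dBFS, reduced 3:1 to 4.1 dB above → -33.9 dBFS.
Stage 3: -33.9 dBFS ≤ -23.4 dBFS, so stage 3 doesn't engage; output -33.9 dBFS.

-33.9 dBFS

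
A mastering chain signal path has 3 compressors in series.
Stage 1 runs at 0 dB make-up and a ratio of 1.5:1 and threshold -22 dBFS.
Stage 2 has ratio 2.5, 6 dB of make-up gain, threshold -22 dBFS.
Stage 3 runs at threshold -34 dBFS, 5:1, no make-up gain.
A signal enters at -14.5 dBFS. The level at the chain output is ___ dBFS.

-30 dBFS

Stage 1: overshoot 7.5 dB → 7.5/1.5 = 5 dB → -17 dBFS.
Stage 2: -17 dBFS is 5 dB over -22 dBFS; at 2.5:1 that becomes 2 dB over, giving -20 dBFS; +6 dB make-up → -14 dBFS.
Stage 3: 20 dB above -34 dBFS, reduced 5:1 to 4 dB above → -30 dBFS.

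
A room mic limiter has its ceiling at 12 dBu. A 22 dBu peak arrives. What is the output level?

12 dBu

A brickwall limiter is an ∞:1 compressor: any input above the ceiling is clamped to 12 dBu.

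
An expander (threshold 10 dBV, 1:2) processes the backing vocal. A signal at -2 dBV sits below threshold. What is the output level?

Undershoot = 10 − (-2) = 12 dB.
At 1:2, that expands to 24 dB under threshold.
Output = 10 − 24 = -14 dBV.

-14 dBV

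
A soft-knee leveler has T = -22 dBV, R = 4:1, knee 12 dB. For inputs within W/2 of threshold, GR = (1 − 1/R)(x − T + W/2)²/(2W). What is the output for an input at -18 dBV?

-21.125 dBV

x − T + W/2 = -18 − (-22) + 6 = 10.
GR = (1 − 1/4) × 10² / 24 = 0.75 × 100 / 24 = 3.125 dB.
Output = -18 − 3.125 = -21.125 dBV.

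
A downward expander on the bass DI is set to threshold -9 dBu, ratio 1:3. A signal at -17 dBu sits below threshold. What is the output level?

-33 dBu

The input is 8 dB below the -9 dBu threshold.
A 1:3 expander multiplies undershoot by 3: 8 × 3 = 24 dB below threshold.
Output = -9 − 24 = -33 dBu.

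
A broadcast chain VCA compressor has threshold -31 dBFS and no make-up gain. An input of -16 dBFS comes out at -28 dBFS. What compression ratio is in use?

Input overshoot = -16 − (-31) = 15 dB; output overshoot = -28 − (-31) = 3 dB.
Ratio = 15 / 3 = 5.

5:1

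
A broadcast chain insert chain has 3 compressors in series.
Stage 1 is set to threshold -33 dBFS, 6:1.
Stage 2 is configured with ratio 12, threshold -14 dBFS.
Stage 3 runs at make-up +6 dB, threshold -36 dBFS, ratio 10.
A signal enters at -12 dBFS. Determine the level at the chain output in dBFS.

Stage 1: -12 dBFS is 21 dB over -33 dBFS; at 6:1 that becomes 3.5 dB over, giving -29.5 dBFS.
Stage 2: -29.5 dBFS is at or below the -14 dBFS threshold — no compression; output -29.5 dBFS.
Stage 3: -29.5 dBFS is 6.5 dB over -36 dBFS; at 10:1 that becomes 0.65 dB over, giving -35.35 dBFS; +6 dB make-up → -29.35 dBFS.

-29.35 dBFS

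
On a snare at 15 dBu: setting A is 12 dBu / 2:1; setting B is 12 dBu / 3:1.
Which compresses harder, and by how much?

B, by 0.5 dB

A: overshoot 3 dB → output overshoot 1.5 dB → GR 1.5 dB.
B: overshoot 3 dB → output overshoot 1 dB → GR 2 dB.
B reduces 0.5 dB more.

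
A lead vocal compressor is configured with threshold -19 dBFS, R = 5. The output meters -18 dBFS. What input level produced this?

That's 1 dB above the -19 dBFS threshold.
Undo the ratio: input overshoot = 1 × 5 = 5 dB, giving input = -14 dBFS.

-14 dBFS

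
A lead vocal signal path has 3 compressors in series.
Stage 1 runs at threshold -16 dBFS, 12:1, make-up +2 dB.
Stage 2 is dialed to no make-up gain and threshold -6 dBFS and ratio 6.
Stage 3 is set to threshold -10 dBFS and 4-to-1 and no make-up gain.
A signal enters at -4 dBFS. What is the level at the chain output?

-13 dBFS

Stage 1: 12 dB above -16 dBFS, reduced 12:1 to 1 dB above → -15 dBFS; +2 dB make-up → -13 dBFS.
Stage 2: -13 dBFS ≤ -6 dBFS, so stage 2 doesn't engage; output -13 dBFS.
Stage 3: below threshold (-13 ≤ -10); passes unchanged; output -13 dBFS.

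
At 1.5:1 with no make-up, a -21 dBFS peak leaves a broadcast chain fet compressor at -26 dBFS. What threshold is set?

-36 dBFS

Gain reduction = -21 − (-26) = 5 dB; output overshoot = GR / (R − 1) = 5 / 0.5 = 10 dB.
Threshold = output − output overshoot = -26 − 10 = -36 dBFS.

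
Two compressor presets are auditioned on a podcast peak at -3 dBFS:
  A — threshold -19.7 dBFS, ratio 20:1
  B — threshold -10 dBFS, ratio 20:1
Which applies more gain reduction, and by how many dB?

A, by 9.215 dB

A: overshoot 16.7 dB → output overshoot 0.835 dB → GR 15.865 dB.
B: overshoot 7 dB → output overshoot 0.35 dB → GR 6.65 dB.
Difference: 9.215 dB in favour of A.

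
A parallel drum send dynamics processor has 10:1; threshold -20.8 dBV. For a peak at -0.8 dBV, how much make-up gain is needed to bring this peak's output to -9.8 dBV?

Overshoot 20 dB → 20/10 = 2 dB after compression, so the compressed level is -20.8 + 2 = -18.8 dBV.
Make-up = target − compressed = -9.8 − (-18.8) = 9 dB.

9 dB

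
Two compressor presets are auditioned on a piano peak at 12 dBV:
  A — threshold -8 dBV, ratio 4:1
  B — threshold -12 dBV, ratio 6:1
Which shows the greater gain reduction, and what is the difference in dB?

A: overshoot 20 dB → output overshoot 5 dB → GR 15 dB.
B: overshoot 24 dB → output overshoot 4 dB → GR 20 dB.
Difference: 5 dB in favour of B.

B, by 5 dB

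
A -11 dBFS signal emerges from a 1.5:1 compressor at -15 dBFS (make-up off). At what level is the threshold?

-23 dBFS

Gain reduction = -11 − (-15) = 4 dB; output overshoot = GR / (R − 1) = 4 / 0.5 = 8 dB.
Threshold = output − output overshoot = -15 − 8 = -23 dBFS.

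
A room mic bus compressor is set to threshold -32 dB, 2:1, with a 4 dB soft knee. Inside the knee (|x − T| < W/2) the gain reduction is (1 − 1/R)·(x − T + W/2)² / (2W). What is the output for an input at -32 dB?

-32.25 dB

x − T + W/2 = -32 − (-32) + 2 = 2.
GR = (1 − 1/2) × 2² / 8 = 0.5 × 4 / 8 = 0.25 dB.
Output = -32 − 0.25 = -32.25 dB.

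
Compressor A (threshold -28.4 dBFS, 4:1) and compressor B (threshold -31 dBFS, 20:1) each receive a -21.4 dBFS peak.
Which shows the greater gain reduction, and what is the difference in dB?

A: overshoot 7 dB → output overshoot 1.75 dB → GR 5.25 dB.
B: overshoot 9.6 dB → output overshoot 0.48 dB → GR 9.12 dB.
Difference: 3.87 dB in favour of B.

B, by 3.87 dB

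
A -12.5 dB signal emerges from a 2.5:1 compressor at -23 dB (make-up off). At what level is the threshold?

Gain reduction = -12.5 − (-23) = 10.5 dB; output overshoot = GR / (R − 1) = 10.5 / 1.5 = 7 dB.
Threshold = output − output overshoot = -23 − 7 = -30 dB.

-30 dB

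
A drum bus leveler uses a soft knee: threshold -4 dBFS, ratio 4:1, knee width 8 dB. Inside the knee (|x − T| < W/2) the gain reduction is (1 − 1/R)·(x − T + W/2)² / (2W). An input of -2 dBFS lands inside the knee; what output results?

-3.6875 dBFS

x − T + W/2 = -2 − (-4) + 4 = 6.
GR = (1 − 1/4) × 6² / 16 = 0.75 × 36 / 16 = 1.6875 dB.
Output = -2 − 1.6875 = -3.6875 dBFS.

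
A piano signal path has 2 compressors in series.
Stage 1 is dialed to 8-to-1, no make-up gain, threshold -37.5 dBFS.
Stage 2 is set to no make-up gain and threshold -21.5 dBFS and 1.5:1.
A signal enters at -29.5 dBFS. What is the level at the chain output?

-36.5 dBFS

Stage 1: -29.5 dBFS is 8 dB over -37.5 dBFS; at 8:1 that becomes 1 dB over, giving -36.5 dBFS.
Stage 2: -36.5 dBFS is at or below the -21.5 dBFS threshold — no compression; output -36.5 dBFS.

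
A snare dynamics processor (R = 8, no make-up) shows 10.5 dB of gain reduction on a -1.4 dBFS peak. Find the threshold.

-13.4 dBFS

Input is 12 dB above T (since output overshoot × R = input overshoot: (-11.9 − T)·8 = -1.4 − T gives T = -13.4 dBFS).
Check: -13.4 + (-1.4 − (-13.4))/8 = -13.4 + 1.5 = -11.9 dBFS. ✓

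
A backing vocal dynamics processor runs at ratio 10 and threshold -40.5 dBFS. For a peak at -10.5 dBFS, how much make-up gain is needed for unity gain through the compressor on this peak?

27 dB

Overshoot 30 dB → 30/10 = 3 dB after compression, so the compressed level is -40.5 + 3 = -37.5 dBFS.
Make-up = target − compressed = -10.5 − (-37.5) = 27 dB.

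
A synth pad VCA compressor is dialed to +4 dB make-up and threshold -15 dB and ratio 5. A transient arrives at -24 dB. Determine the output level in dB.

-20 dB

-24 dB is 9 dB below the -15 dB threshold, so no gain reduction is applied.
Make-up gain adds 4 dB: -24 + 4 = -20 dB.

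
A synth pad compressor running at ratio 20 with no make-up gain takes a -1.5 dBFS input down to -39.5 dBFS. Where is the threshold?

-41.5 dBFS

Input is 40 dB above T (since output overshoot × R = input overshoot: (-39.5 − T)·20 = -1.5 − T gives T = -41.5 dBFS).
Check: -41.5 + (-1.5 − (-41.5))/20 = -41.5 + 2 = -39.5 dBFS. ✓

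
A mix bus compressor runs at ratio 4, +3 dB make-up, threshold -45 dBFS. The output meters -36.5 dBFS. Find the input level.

-23 dBFS

Stripping the +3 dB make-up gives -39.5 dBFS at the gain stage.
The compressed level sits -39.5 − (-45) = 5.5 dB over threshold.
Undo the ratio: input overshoot = 5.5 × 4 = 22 dB, giving input = -23 dBFS.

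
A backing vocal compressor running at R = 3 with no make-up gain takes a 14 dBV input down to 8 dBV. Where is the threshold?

Input is 9 dB above T (since output overshoot × R = input overshoot: (8 − T)·3 = 14 − T gives T = 5 dBV).
Check: 5 + (14 − 5)/3 = 5 + 3 = 8 dBV. ✓

5 dBV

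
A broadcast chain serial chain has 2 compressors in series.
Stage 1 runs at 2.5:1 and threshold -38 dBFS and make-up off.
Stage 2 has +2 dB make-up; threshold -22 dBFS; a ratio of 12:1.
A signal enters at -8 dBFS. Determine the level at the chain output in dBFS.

Stage 1: overshoot 30 dB → 30/2.5 = 12 dB → -26 dBFS.
Stage 2: -26 dBFS is at or below the -22 dBFS threshold — no compression; make-up brings it to -24 dBFS.

-24 dBFS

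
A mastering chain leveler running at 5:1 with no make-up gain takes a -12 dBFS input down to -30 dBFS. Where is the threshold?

Let T be the threshold. Output overshoot = (input overshoot)/R, so -30 − T = (-12 − T)/5.
5·(-30 − T) = -12 − T → 4·T = -150 − (-12) = -138.
T = -138/4 = -34.5 dBFS.

-34.5 dBFS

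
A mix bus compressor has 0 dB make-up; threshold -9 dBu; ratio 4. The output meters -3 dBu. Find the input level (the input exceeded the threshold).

15 dBu

That's 6 dB above the -9 dBu threshold.
Input overshoot = R × output overshoot = 24 dB → input = -9 + 24 = 15 dBu.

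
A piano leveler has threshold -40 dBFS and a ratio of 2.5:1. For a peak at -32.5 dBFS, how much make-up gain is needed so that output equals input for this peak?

4.5 dB

Without make-up, output = threshold + overshoot/2.5 = -40 + 3 = -37 dBFS.
Gap to target: 4.5 dB.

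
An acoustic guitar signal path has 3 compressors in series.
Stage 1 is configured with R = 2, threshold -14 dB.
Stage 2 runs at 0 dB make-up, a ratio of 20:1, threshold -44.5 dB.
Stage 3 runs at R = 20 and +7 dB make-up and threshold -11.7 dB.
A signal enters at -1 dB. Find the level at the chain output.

Stage 1: 13 dB above -14 dB, reduced 2:1 to 6.5 dB above → -7.5 dB.
Stage 2: overshoot 37 dB → 37/20 = 1.85 dB → -42.65 dB.
Stage 3: below threshold (-42.65 ≤ -11.7); passes unchanged; make-up brings it to -35.65 dB.

-35.65 dB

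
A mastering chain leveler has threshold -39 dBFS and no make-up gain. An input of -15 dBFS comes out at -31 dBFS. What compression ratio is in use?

Input overshoot = -15 − (-39) = 24 dB; output overshoot = -31 − (-39) = 8 dB.
Ratio = 24 / 8 = 3.

3:1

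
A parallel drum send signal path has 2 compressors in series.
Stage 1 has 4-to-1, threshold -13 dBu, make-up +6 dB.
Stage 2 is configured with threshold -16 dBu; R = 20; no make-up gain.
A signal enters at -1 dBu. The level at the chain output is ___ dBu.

Stage 1: 12 dB above -13 dBu, reduced 4:1 to 3 dB above → -10 dBu; +6 dB make-up → -4 dBu.
Stage 2: overshoot 12 dB → 12/20 = 0.6 dB → -15.4 dBu.

-15.4 dBu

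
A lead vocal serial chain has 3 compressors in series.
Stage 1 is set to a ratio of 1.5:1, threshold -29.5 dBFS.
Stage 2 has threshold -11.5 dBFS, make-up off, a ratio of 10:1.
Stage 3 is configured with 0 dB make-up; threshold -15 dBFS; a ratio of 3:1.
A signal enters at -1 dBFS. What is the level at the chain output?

Stage 1: overshoot 28.5 dB → 28.5/1.5 = 19 dB → -10.5 dBFS.
Stage 2: 1 dB above -11.5 dBFS, reduced 10:1 to 0.1 dB above → -11.4 dBFS.
Stage 3: 3.6 dB above -15 dBFS, reduced 3:1 to 1.2 dB above → -13.8 dBFS.

-13.8 dBFS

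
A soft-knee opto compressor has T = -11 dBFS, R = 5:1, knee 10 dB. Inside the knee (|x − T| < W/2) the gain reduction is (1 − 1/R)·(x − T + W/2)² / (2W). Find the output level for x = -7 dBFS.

-10.24 dBFS

x − T + W/2 = -7 − (-11) + 5 = 9.
GR = (1 − 1/5) × 9² / 20 = 0.8 × 81 / 20 = 3.24 dB.
Output = -7 − 3.24 = -10.24 dBFS.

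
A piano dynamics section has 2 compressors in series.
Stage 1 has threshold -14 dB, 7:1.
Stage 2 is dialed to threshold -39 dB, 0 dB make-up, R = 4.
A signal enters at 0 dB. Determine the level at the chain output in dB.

-32.25 dB

Stage 1: overshoot 14 dB → 14/7 = 2 dB → -12 dB.
Stage 2: -12 dB is 27 dB over -39 dB; at 4:1 that becomes 6.75 dB over, giving -32.25 dB.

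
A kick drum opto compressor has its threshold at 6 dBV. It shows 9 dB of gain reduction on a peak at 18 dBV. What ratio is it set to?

Input overshoot = 18 − 6 = 12 dB.
Output overshoot = 12 − 9 = 3 dB.
Ratio = input overshoot / output overshoot = 12 / 3 = 4.

4:1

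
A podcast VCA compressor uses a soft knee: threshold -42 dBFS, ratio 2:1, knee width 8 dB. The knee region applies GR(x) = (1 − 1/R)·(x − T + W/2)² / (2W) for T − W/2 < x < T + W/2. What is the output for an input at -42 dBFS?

x − T + W/2 = -42 − (-42) + 4 = 4.
GR = (1 − 1/2) × 4² / 16 = 0.5 × 16 / 16 = 0.5 dB.
Output = -42 − 0.5 = -42.5 dBFS.

-42.5 dBFS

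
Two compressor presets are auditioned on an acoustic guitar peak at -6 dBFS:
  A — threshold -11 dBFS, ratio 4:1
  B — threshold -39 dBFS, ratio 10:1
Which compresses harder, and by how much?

B, by 25.95 dB

A: GR = 5 − 5/4 = 3.75 dB.
B: GR = 33 − 33/10 = 29.7 dB.
Difference: 25.95 dB in favour of B.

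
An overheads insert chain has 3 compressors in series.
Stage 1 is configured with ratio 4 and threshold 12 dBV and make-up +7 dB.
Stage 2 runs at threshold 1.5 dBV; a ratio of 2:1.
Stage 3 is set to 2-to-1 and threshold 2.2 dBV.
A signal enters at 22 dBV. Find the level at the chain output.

6.85 dBV

Stage 1: overshoot 10 dB → 10/4 = 2.5 dB → 14.5 dBV; +7 dB make-up → 21.5 dBV.
Stage 2: overshoot 20 dB → 20/2 = 10 dB → 11.5 dBV.
Stage 3: 11.5 dBV is 9.3 dB over 2.2 dBV; at 2:1 that becomes 4.65 dB over, giving 6.85 dBV.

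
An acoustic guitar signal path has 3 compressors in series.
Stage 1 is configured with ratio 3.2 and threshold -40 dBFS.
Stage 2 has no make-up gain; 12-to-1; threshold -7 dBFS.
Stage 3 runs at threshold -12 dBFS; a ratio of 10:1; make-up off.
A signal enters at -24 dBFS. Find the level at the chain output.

-35 dBFS

Stage 1: -24 dBFS is 16 dB over -40 dBFS; at 3.2:1 that becomes 5 dB over, giving -35 dBFS.
Stage 2: -35 dBFS is at or below the -7 dBFS threshold — no compression; output -35 dBFS.
Stage 3: -35 dBFS is at or below the -12 dBFS threshold — no compression; output -35 dBFS.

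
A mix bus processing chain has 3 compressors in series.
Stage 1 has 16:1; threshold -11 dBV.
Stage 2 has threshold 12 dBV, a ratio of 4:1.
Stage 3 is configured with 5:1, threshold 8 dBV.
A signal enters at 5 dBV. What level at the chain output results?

-10 dBV

Stage 1: 16 dB above -11 dBV, reduced 16:1 to 1 dB above → -10 dBV.
Stage 2: -10 dBV is at or below the 12 dBV threshold — no compression; output -10 dBV.
Stage 3: -10 dBV is at or below the 8 dBV threshold — no compression; output -10 dBV.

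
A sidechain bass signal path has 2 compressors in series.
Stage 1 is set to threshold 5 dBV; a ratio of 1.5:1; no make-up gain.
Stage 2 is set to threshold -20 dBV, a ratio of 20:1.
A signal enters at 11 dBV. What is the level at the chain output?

Stage 1: 11 dBV is 6 dB over 5 dBV; at 1.5:1 that becomes 4 dB over, giving 9 dBV.
Stage 2: 9 dBV is 29 dB over -20 dBV; at 20:1 that becomes 1.45 dB over, giving -18.55 dBV.

-18.55 dBV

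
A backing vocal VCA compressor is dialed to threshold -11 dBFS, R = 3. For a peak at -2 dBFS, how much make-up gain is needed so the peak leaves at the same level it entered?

Without make-up, output = threshold + overshoot/3 = -11 + 3 = -8 dBFS.
Gap to target: 6 dB.

6 dB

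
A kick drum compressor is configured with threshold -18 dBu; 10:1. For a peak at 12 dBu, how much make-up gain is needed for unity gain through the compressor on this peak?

27 dB

The peak compresses to -18 + 30/10 = -15 dBu.
To reach 12 dBu requires 12 − (-15) = 27 dB of make-up.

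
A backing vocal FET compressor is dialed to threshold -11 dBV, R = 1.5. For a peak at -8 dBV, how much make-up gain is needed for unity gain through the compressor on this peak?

Without make-up, output = threshold + overshoot/1.5 = -11 + 2 = -9 dBV.
Gap to target: 1 dB.

1 dB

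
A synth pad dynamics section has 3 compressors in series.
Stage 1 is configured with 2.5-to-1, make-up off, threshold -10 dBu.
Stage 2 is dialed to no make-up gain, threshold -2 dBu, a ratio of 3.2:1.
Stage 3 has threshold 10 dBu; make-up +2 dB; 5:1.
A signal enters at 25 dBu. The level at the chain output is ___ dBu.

Stage 1: overshoot 35 dB → 35/2.5 = 14 dB → 4 dBu.
Stage 2: 4 dBu is 6 dB over -2 dBu; at 3.2:1 that becomes 1.875 dB over, giving -0.125 dBu.
Stage 3: -0.125 dBu ≤ 10 dBu, so stage 3 doesn't engage; make-up brings it to 1.875 dBu.

1.875 dBu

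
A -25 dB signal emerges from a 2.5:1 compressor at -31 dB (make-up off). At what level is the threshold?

Gain reduction = -25 − (-31) = 6 dB; output overshoot = GR / (R − 1) = 6 / 1.5 = 4 dB.
Threshold = output − output overshoot = -31 − 4 = -35 dB.

-35 dB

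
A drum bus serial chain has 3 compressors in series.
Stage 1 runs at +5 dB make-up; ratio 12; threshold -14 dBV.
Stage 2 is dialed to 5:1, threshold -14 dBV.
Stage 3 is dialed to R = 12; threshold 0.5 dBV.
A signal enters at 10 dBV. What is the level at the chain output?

Stage 1: 24 dB above -14 dBV, reduced 12:1 to 2 dB above → -12 dBV; +5 dB make-up → -7 dBV.
Stage 2: -7 dBV is 7 dB over -14 dBV; at 5:1 that becomes 1.4 dB over, giving -12.6 dBV.
Stage 3: -12.6 dBV is at or below the 0.5 dBV threshold — no compression; output -12.6 dBV.

-12.6 dBV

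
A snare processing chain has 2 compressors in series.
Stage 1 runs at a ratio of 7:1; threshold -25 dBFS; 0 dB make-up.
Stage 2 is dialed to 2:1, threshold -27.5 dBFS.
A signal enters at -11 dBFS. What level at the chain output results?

-25.25 dBFS

Stage 1: overshoot 14 dB → 14/7 = 2 dB → -23 dBFS.
Stage 2: -23 dBFS is 4.5 dB over -27.5 dBFS; at 2:1 that becomes 2.25 dB over, giving -25.25 dBFS.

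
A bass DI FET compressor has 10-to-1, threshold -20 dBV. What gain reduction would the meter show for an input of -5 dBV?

13.5 dB

-5 dBV exceeds the threshold by 15 dB.
A 10:1 ratio leaves 1.5 dB of that excess.
Gain reduction = 15 − 1.5 = 13.5 dB.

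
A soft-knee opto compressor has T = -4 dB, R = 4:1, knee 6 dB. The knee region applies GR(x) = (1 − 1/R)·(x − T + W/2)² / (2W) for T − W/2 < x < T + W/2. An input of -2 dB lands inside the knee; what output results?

x − T + W/2 = -2 − (-4) + 3 = 5.
GR = (1 − 1/4) × 5² / 12 = 0.75 × 25 / 12 = 1.5625 dB.
Output = -2 − 1.5625 = -3.5625 dB.

-3.5625 dB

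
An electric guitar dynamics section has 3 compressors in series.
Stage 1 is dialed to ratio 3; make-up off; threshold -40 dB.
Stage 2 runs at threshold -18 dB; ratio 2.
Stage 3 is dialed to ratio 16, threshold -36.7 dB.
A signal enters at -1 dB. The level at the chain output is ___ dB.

-36.09375 dB

Stage 1: 39 dB above -40 dB, reduced 3:1 to 13 dB above → -27 dB.
Stage 2: below threshold (-27 ≤ -18); passes unchanged; output -27 dB.
Stage 3: overshoot 9.7 dB → 9.7/16 = 0.60625 dB → -36.09375 dB.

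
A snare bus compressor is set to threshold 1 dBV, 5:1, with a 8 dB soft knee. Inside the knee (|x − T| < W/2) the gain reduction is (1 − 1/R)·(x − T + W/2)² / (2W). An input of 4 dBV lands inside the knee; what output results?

1.55 dBV

x − T + W/2 = 4 − 1 + 4 = 7.
GR = (1 − 1/5) × 7² / 16 = 0.8 × 49 / 16 = 2.45 dB.
Output = 4 − 2.45 = 1.55 dBV.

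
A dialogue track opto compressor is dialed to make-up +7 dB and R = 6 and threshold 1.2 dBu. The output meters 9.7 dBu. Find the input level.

Before make-up, the level was 9.7 − 7 = 2.7 dBu.
Post-compression overshoot = 2.7 − 1.2 = 1.5 dB.
Undo the ratio: input overshoot = 1.5 × 6 = 9 dB, giving input = 10.2 dBu.

10.2 dBu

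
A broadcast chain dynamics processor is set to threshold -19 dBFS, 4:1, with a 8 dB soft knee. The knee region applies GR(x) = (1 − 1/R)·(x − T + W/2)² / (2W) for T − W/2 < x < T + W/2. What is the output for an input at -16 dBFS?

x − T + W/2 = -16 − (-19) + 4 = 7.
GR = (1 − 1/4) × 7² / 16 = 0.75 × 49 / 16 = 2.296875 dB.
Output = -16 − 2.296875 = -18.296875 dBFS.

-18.296875 dBFS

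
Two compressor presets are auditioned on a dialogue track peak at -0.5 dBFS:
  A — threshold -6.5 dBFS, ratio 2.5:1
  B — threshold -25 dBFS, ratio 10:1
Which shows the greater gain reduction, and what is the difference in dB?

A: 6 dB over, compressed to 2.4 dB over, so 3.6 dB of GR.
B: 24.5 dB over, compressed to 2.45 dB over, so 22.05 dB of GR.
Difference: 18.45 dB in favour of B.

B, by 18.45 dB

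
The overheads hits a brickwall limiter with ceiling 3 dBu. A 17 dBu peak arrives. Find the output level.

3 dBu

The limiter clamps the peak to its 3 dBu ceiling.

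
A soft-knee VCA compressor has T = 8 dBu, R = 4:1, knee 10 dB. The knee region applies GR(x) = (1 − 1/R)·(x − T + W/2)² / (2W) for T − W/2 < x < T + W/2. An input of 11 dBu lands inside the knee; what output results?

8.6 dBu

x − T + W/2 = 11 − 8 + 5 = 8.
GR = (1 − 1/4) × 8² / 20 = 0.75 × 64 / 20 = 2.4 dB.
Output = 11 − 2.4 = 8.6 dBu.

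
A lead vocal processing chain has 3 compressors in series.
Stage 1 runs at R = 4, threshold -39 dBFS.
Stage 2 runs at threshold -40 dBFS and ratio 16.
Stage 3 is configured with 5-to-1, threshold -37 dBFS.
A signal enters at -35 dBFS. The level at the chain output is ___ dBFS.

-39.875 dBFS

Stage 1: -35 dBFS is 4 dB over -39 dBFS; at 4:1 that becomes 1 dB over, giving -38 dBFS.
Stage 2: -38 dBFS is 2 dB over -40 dBFS; at 16:1 that becomes 0.125 dB over, giving -39.875 dBFS.
Stage 3: -39.875 dBFS is at or below the -37 dBFS threshold — no compression; output -39.875 dBFS.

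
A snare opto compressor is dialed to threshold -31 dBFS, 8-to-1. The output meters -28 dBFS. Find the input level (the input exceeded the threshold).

Post-compression overshoot = -28 − (-31) = 3 dB.
Undo the ratio: input overshoot = 3 × 8 = 24 dB, giving input = -7 dBFS.

-7 dBFS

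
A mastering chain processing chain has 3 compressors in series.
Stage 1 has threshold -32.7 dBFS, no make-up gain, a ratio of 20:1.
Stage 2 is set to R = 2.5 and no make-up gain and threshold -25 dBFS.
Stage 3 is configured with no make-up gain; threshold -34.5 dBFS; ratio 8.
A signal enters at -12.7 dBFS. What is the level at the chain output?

Stage 1: overshoot 20 dB → 20/20 = 1 dB → -31.7 dBFS.
Stage 2: below threshold (-31.7 ≤ -25); passes unchanged; output -31.7 dBFS.
Stage 3: -31.7 dBFS is 2.8 dB over -34.5 dBFS; at 8:1 that becomes 0.35 dB over, giving -34.15 dBFS.

-34.15 dBFS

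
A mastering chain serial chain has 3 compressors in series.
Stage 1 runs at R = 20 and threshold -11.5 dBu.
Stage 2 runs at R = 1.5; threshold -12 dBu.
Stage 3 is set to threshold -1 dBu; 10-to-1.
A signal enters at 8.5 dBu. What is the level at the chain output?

-11 dBu

Stage 1: 8.5 dBu is 20 dB over -11.5 dBu; at 20:1 that becomes 1 dB over, giving -10.5 dBu.
Stage 2: -10.5 dBu is 1.5 dB over -12 dBu; at 1.5:1 that becomes 1 dB over, giving -11 dBu.
Stage 3: -11 dBu is at or below the -1 dBu threshold — no compression; output -11 dBu.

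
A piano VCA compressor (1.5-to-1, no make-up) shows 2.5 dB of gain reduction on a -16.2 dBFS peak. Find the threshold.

Gain reduction = -16.2 − (-18.7) = 2.5 dB; output overshoot = GR / (R − 1) = 2.5 / 0.5 = 5 dB.
Threshold = output − output overshoot = -18.7 − 5 = -23.7 dBFS.

-23.7 dBFS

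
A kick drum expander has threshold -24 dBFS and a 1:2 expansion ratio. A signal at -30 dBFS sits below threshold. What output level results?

-36 dBFS

Below threshold, a 1:2 expander applies gain = (2−1)×(T − x) of attenuation.
(2−1) × 6 = 6 dB, so output = -30 − 6 = -36 dBFS.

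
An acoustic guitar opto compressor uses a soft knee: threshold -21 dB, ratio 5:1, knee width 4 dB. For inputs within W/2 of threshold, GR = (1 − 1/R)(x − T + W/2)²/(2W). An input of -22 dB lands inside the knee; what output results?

x − T + W/2 = -22 − (-21) + 2 = 1.
GR = (1 − 1/5) × 1² / 8 = 0.8 × 1 / 8 = 0.1 dB.
Output = -22 − 0.1 = -22.1 dB.

-22.1 dB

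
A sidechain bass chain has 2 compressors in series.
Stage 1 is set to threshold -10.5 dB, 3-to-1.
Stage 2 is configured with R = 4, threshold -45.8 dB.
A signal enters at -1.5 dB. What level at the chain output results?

Stage 1: -1.5 dB is 9 dB over -10.5 dB; at 3:1 that becomes 3 dB over, giving -7.5 dB.
Stage 2: 38.3 dB above -45.8 dB, reduced 4:1 to 9.575 dB above → -36.225 dB.

-36.225 dB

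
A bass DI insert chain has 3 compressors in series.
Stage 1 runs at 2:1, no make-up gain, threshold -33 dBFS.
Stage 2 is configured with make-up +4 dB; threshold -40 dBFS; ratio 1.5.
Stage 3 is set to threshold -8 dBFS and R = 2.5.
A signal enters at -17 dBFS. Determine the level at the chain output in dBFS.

-26 dBFS

Stage 1: 16 dB above -33 dBFS, reduced 2:1 to 8 dB above → -25 dBFS.
Stage 2: overshoot 15 dB → 15/1.5 = 10 dB → -30 dBFS; +4 dB make-up → -26 dBFS.
Stage 3: -26 dBFS is at or below the -8 dBFS threshold — no compression; output -26 dBFS.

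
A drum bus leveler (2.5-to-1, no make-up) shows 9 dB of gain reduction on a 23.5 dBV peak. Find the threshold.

Let T be the threshold. Output overshoot = (input overshoot)/R, so 14.5 − T = (23.5 − T)/2.5.
2.5·(14.5 − T) = 23.5 − T → 1.5·T = 36.25 − 23.5 = 12.75.
T = 12.75/1.5 = 8.5 dBV.

8.5 dBV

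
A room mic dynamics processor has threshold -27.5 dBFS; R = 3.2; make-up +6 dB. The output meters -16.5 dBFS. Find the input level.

Before make-up, the level was -16.5 − 6 = -22.5 dBFS.
That's 5 dB above the -27.5 dBFS threshold.
Undo the ratio: input overshoot = 5 × 3.2 = 16 dB, giving input = -11.5 dBFS.

-11.5 dBFS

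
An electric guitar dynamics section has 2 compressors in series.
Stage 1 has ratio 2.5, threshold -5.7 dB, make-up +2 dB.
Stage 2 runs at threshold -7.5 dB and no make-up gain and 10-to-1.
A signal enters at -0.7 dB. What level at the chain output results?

-6.92 dB

Stage 1: 5 dB above -5.7 dB, reduced 2.5:1 to 2 dB above → -3.7 dB; +2 dB make-up → -1.7 dB.
Stage 2: 5.8 dB above -7.5 dB, reduced 10:1 to 0.58 dB above → -6.92 dB.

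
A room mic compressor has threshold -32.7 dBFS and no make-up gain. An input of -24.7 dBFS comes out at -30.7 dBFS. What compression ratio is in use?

Input overshoot = -24.7 − (-32.7) = 8 dB; output overshoot = -30.7 − (-32.7) = 2 dB.
Ratio = 8 / 2 = 4.

4:1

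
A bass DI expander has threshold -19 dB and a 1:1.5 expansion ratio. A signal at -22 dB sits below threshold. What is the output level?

Undershoot = (-19) − (-22) = 3 dB.
At 1:1.5, that expands to 4.5 dB under threshold.
Output = -19 − 4.5 = -23.5 dB.

-23.5 dB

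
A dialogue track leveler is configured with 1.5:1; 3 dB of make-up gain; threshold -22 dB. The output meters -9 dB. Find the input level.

-7 dB

Remove make-up: -9 − 3 = -12 dB.
Post-compression overshoot = -12 − (-22) = 10 dB.
Undo the ratio: input overshoot = 10 × 1.5 = 15 dB, giving input = -7 dB.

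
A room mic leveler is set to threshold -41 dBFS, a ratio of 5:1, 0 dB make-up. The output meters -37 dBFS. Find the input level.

The compressed level sits -37 − (-41) = 4 dB over threshold.
Input overshoot = R × output overshoot = 20 dB → input = -41 + 20 = -21 dBFS.

-21 dBFS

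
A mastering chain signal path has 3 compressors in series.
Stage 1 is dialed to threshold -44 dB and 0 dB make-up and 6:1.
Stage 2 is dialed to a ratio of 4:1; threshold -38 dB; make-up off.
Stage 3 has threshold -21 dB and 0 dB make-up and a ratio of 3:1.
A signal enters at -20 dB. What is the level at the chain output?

-40 dB

Stage 1: overshoot 24 dB → 24/6 = 4 dB → -40 dB.
Stage 2: below threshold (-40 ≤ -38); passes unchanged; output -40 dB.
Stage 3: -40 dB is at or below the -21 dB threshold — no compression; output -40 dB.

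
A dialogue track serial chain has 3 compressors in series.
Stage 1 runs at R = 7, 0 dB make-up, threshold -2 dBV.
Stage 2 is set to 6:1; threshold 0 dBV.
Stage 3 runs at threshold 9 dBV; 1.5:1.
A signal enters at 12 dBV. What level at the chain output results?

0 dBV

Stage 1: 12 dBV is 14 dB over -2 dBV; at 7:1 that becomes 2 dB over, giving 0 dBV.
Stage 2: 0 dBV is at or below the 0 dBV threshold — no compression; output 0 dBV.
Stage 3: below threshold (0 ≤ 9); passes unchanged; output 0 dBV.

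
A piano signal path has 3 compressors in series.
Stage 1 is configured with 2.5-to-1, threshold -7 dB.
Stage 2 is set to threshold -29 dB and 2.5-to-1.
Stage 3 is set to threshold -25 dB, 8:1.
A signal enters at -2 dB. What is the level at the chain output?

-24.3 dB

Stage 1: 5 dB above -7 dB, reduced 2.5:1 to 2 dB above → -5 dB.
Stage 2: 24 dB above -29 dB, reduced 2.5:1 to 9.6 dB above → -19.4 dB.
Stage 3: -19.4 dB is 5.6 dB over -25 dB; at 8:1 that becomes 0.7 dB over, giving -24.3 dB.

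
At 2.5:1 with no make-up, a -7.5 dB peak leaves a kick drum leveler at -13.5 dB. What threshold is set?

Let T be the threshold. Output overshoot = (input overshoot)/R, so -13.5 − T = (-7.5 − T)/2.5.
2.5·(-13.5 − T) = -7.5 − T → 1.5·T = -33.75 − (-7.5) = -26.25.
T = -26.25/1.5 = -17.5 dB.

-17.5 dB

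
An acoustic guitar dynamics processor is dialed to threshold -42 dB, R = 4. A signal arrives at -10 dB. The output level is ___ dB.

-34 dB

Overshoot: -10 − (-42) = 32 dB.
The 32 dB excess becomes 8 dB after 4:1 reduction.
That puts the output at -34 dB.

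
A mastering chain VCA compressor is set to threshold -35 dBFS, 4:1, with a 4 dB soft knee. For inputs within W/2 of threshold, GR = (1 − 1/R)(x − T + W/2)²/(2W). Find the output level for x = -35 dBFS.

-35.375 dBFS

x − T + W/2 = -35 − (-35) + 2 = 2.
GR = (1 − 1/4) × 2² / 8 = 0.75 × 4 / 8 = 0.375 dB.
Output = -35 − 0.375 = -35.375 dBFS.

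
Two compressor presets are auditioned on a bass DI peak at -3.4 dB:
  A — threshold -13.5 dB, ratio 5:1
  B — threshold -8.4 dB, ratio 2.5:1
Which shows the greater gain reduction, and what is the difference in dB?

A, by 5.08 dB

A: 10.1 dB over, compressed to 2.02 dB over, so 8.08 dB of GR.
B: 5 dB over, compressed to 2 dB over, so 3 dB of GR.
A reduces 5.08 dB more.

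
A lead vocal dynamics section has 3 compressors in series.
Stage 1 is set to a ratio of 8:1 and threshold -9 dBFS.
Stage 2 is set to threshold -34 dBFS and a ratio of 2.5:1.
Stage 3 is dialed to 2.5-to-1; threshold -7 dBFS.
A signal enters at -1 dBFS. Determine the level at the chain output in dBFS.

-23.6 dBFS

Stage 1: -1 dBFS is 8 dB over -9 dBFS; at 8:1 that becomes 1 dB over, giving -8 dBFS.
Stage 2: 26 dB above -34 dBFS, reduced 2.5:1 to 10.4 dB above → -23.6 dBFS.
Stage 3: below threshold (-23.6 ≤ -7); passes unchanged; output -23.6 dBFS.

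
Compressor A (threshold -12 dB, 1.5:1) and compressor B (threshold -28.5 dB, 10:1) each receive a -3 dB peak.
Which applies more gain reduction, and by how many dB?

B, by 19.95 dB

A: 9 dB over, compressed to 6 dB over, so 3 dB of GR.
B: 25.5 dB over, compressed to 2.55 dB over, so 22.95 dB of GR.
B reduces 19.95 dB more.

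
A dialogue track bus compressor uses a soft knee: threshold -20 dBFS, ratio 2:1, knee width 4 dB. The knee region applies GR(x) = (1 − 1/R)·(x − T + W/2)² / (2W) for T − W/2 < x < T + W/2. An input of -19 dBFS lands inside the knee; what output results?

-19.5625 dBFS

x − T + W/2 = -19 − (-20) + 2 = 3.
GR = (1 − 1/2) × 3² / 8 = 0.5 × 9 / 8 = 0.5625 dB.
Output = -19 − 0.5625 = -19.5625 dBFS.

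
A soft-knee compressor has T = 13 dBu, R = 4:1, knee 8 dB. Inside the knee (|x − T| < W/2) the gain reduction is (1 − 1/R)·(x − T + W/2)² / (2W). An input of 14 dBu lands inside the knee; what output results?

12.828125 dBu

x − T + W/2 = 14 − 13 + 4 = 5.
GR = (1 − 1/4) × 5² / 16 = 0.75 × 25 / 16 = 1.171875 dB.
Output = 14 − 1.171875 = 12.828125 dBu.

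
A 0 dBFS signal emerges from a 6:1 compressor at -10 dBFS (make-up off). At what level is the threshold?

Let T be the threshold. Output overshoot = (input overshoot)/R, so -10 − T = (0 − T)/6.
6·(-10 − T) = 0 − T → 5·T = -60 − 0 = -60.
T = -60/5 = -12 dBFS.

-12 dBFS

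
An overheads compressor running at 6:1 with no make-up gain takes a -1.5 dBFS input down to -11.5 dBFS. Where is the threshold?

Gain reduction = -1.5 − (-11.5) = 10 dB; output overshoot = GR / (R − 1) = 10 / 5 = 2 dB.
Threshold = output − output overshoot = -11.5 − 2 = -13.5 dBFS.

-13.5 dBFS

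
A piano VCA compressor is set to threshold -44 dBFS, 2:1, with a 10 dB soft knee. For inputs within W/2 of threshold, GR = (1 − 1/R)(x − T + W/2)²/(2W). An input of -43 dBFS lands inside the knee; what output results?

x − T + W/2 = -43 − (-44) + 5 = 6.
GR = (1 − 1/2) × 6² / 20 = 0.5 × 36 / 20 = 0.9 dB.
Output = -43 − 0.9 = -43.9 dBFS.

-43.9 dBFS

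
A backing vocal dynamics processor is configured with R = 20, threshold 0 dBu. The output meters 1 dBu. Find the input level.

That's 1 dB above the 0 dBu threshold.
Before 20:1 compression the overshoot was 1 × 20 = 20 dB, so input = 0 + 20 = 20 dBu.

20 dBu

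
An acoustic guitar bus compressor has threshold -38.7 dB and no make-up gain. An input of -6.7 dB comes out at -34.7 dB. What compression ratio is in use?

8:1

Input overshoot = -6.7 − (-38.7) = 32 dB; output overshoot = -34.7 − (-38.7) = 4 dB.
Ratio = 32 / 4 = 8.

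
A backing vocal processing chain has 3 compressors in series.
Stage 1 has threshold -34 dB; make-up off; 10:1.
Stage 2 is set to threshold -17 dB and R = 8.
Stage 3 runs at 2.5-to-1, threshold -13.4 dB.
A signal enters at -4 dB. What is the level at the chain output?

Stage 1: 30 dB above -34 dB, reduced 10:1 to 3 dB above → -31 dB.
Stage 2: -31 dB is at or below the -17 dB threshold — no compression; output -31 dB.
Stage 3: below threshold (-31 ≤ -13.4); passes unchanged; output -31 dB.

-31 dB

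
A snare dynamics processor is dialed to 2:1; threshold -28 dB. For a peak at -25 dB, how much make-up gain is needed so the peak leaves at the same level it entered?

Without make-up, output = threshold + overshoot/2 = -28 + 1.5 = -26.5 dB.
Gap to target: 1.5 dB.

1.5 dB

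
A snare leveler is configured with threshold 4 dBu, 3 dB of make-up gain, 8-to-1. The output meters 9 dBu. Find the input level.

Stripping the +3 dB make-up gives 6 dBu at the gain stage.
The compressed level sits 6 − 4 = 2 dB over threshold.
Undo the ratio: input overshoot = 2 × 8 = 16 dB, giving input = 20 dBu.

20 dBu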